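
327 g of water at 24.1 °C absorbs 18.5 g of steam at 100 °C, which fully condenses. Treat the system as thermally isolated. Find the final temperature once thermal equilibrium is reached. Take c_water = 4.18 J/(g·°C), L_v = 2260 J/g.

T_f ≈ 57.1 °C

Taking heat into each body as positive, Σ m c ΔT = 0:
latent heat released on condensation: 18.5·2260 = 41810
  condensate cools 100→T: 18.5·4.18·(T − 100) = 77.33(T − 100)
  water warms: 327·4.18·(T − 24.1) = 1366.9(T − 24.1)
1444.2 T = 41810 + 7733 + 32941 = 82484
T ≈ 57.11 °C — below 100 °C, confirming all the steam condensed.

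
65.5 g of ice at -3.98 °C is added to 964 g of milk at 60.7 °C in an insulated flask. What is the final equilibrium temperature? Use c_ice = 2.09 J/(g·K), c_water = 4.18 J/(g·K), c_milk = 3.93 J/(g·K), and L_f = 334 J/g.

T_f ≈ 51.1 °C

Energy conservation, ΣQ = 0:
ice -3.98→0 °C: 65.5·2.09·3.98 = 544.84; melt ice: 65.5·334 = 21877; warm the meltwater: 273.79 T; milk: 3788.5(T − 60.7)
4062.3 T = 229963 − 22422 = 207541
T ≈ 51.09 °C — above 0 °C, consistent with complete melting.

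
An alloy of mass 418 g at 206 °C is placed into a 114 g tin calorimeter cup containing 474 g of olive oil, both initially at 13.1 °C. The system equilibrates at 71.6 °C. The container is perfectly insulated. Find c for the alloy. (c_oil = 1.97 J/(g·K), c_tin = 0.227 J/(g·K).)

c ≈ 0.999 J/(g·K)

Net heat exchanged in the isolated system is zero:
418·c·(71.6 − 206) + 474·1.97·(71.6 − 13.1) + 114·0.227·(71.6 − 13.1) = 0
-56179 c = -56140
c = -56140/-56179 ≈ 0.9993 J/(g·K)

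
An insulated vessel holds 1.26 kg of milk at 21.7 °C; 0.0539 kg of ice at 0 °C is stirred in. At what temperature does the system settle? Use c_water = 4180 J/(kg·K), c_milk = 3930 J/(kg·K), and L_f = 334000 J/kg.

T_f ≈ 17.3 °C

Let T be the final temperature. ΣQ_i = 0:
fusion: m_ice L_f = 0.0539·334000 = 18003
  meltwater 0→T: 0.0539·4180·T = 225.3 T
  milk: 4951.8(T − 21.7)
5177.1 T = 107454 − 18003 = 89451
T ≈ 17.28 °C — above 0 °C, consistent with complete melting.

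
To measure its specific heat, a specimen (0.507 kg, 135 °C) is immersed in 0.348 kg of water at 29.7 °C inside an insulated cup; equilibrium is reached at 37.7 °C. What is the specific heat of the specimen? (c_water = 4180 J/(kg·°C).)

Conservation of energy gives ΣQ = 0:
0.507×c×(37.7 − 135) + 0.348×4180×(37.7 − 29.7) = 0
-49.33 c = -11637
c = -11637/-49.33 ≈ 235.9 J/(kg·°C)

c ≈ 236 J/(kg·°C)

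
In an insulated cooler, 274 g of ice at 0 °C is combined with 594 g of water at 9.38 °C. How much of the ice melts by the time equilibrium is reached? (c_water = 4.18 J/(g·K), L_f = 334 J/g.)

m_melted ≈ 69.7 g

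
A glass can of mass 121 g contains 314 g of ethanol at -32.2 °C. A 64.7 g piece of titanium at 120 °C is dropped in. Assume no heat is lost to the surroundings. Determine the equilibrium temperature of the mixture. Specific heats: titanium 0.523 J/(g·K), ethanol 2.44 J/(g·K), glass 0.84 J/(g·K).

Setting the total heat transfer to zero:
64.7·0.523·(T − 120) + 314·2.44·(T − (-32.2)) + 121·0.84·(T − (-32.2)) = 0
33.84(T − 120) + 766.16(T − (-32.2)) + 101.64(T − (-32.2)) = 0
901.64 T = -23883
T = -23883/901.64 ≈ -26.49 °C

T_f ≈ -26.5 °C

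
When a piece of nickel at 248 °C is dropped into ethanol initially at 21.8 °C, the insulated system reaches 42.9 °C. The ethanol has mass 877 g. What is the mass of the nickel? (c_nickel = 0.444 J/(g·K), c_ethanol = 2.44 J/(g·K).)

Taking heat into each body as positive, Σ m c ΔT = 0:
m×0.444×(42.9 − 248) + 877×2.44×(42.9 − 21.8) = 0
-91.06 m = -45151
m = -45151/-91.06 ≈ 495.8 g

m ≈ 496 g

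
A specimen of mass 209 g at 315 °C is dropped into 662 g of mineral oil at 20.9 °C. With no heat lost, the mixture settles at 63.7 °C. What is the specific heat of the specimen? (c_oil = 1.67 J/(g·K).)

c ≈ 0.901 J/(g·K)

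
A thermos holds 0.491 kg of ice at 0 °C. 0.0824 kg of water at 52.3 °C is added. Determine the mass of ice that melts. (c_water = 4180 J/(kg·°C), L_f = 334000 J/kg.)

m_melted ≈ 0.0539 kg

Water can give up m c ΔT = 0.0824×4180×52.3 = 18014 J before reaching 0 °C.
Fully melting the ice requires m_ice L_f = 0.491×334000 = 163994 J.
That's not enough to melt it all — equilibrium is at 0 °C with ice remaining.
m_melted×334000 = 18014  ⇒  m_melted ≈ 0.05393 kg.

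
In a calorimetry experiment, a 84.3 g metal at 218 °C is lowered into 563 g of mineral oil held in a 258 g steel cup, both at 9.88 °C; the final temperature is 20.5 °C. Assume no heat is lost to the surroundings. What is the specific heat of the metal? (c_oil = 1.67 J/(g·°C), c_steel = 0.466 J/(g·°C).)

Let T be the final temperature. ΣQ_i = 0:
84.3×c×(20.5 − 218) + 563×1.67×(20.5 − 9.88) + 258×0.466×(20.5 − 9.88) = 0
-16649 c = -11262
c = -11262/-16649 ≈ 0.6764 J/(g·°C)

c ≈ 0.676 J/(g·°C)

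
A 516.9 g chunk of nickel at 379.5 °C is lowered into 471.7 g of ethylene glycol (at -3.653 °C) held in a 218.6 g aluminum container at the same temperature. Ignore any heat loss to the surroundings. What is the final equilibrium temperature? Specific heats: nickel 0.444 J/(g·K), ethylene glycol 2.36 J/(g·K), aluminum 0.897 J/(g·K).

Let T be the final temperature. ΣQ_i = 0:
516.9×0.444×(T − 379.5) + 471.7×2.36×(T − (-3.653)) + 218.6×0.897×(T − (-3.653)) = 0
1538.8 T = 82314
T = 82314 / 1538.8 = 53.5 °C

T_f ≈ 53.5 °C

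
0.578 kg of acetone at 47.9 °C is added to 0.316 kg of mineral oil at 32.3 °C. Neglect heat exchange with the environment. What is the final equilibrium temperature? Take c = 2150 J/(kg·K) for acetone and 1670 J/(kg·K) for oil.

T_f ≈ 43.3 °C

Taking heat into each body as positive, Σ m c ΔT = 0:
0.578·2150·(T − 47.9) + 0.316·1670·(T − 32.3) = 0
(1242.7 + 527.72) T = 1242.7·47.9 + 527.72·32.3
T = 76571 / 1770.4 = 43.3 °C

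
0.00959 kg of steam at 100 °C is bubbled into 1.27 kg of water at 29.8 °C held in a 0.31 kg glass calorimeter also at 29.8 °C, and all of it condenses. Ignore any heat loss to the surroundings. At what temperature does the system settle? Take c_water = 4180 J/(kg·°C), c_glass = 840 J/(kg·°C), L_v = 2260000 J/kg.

Net heat exchanged in the isolated system is zero:
latent heat released on condensation: 0.00959×2260000 = 21673
  condensed water 100 °C→T: 40.09(T − 100)
  water warms: 1.27×4180×(T − 29.8) = 5308.6(T − 29.8)
  cup: 260.4(T − 29.8)
5609.1 T = 21673 + 4008.6 + 165956 = 191638
T ≈ 34.17 °C (< 100 °C, so full condensation is consistent).

T_f ≈ 34.2 °C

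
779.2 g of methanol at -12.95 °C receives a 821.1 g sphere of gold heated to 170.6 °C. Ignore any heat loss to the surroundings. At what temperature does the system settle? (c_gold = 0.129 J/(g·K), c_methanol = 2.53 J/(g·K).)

T_f ≈ -3.6 °C

Conservation of energy gives ΣQ = 0:
821.1·0.129·(T − 170.6) + 779.2·2.53·(T − (-12.95)) = 0
105.92(T − 170.6) + 1971.4(T − (-12.95)) = 0
(105.92 + 1971.4) T = 105.92·170.6 + 1971.4·(-12.95)
T = -7459/2077.3 ≈ -3.59 °C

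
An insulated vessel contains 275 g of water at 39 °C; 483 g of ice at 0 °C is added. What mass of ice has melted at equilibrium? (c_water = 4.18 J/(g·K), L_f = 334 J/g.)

m_melted ≈ 134 g

Cooling the water to 0 °C releases 275·4.18·39 = 44830 J.
Melting all 483 g of ice would need 483·334 = 161322 J.
That's not enough to melt it all — equilibrium is at 0 °C with ice remaining.
Mass melted = 44830/334 ≈ 134.2 g.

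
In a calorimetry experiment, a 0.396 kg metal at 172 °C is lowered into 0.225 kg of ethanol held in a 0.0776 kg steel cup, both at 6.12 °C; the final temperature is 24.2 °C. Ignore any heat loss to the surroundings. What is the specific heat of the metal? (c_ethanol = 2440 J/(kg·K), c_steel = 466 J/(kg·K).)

Heat gained plus heat lost sum to zero:
0.396·c·(24.2 − 172) + 0.225·2440·(24.2 − 6.12) + 0.0776·466·(24.2 − 6.12) = 0
-58.53 c = -10580
c = -10580/-58.53 ≈ 180.8 J/(kg·K)

c ≈ 181 J/(kg·K)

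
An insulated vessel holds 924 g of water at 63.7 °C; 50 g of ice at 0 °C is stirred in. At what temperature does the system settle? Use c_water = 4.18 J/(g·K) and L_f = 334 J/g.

T_f ≈ 56.3 °C

Sum of m c ΔT and latent-heat terms is zero:
melt ice: 50·334 = 16700
  meltwater 0→T: 50·4.18·T = 209 T
  water: 3862.3(T − 63.7)
4071.3 T = 246030 − 16700 = 229330
T ≈ 56.33 °C (positive, so assuming full melt was valid).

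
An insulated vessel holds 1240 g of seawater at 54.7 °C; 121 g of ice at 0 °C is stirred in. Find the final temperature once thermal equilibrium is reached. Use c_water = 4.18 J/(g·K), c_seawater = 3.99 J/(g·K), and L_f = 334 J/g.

T_f ≈ 42.2 °C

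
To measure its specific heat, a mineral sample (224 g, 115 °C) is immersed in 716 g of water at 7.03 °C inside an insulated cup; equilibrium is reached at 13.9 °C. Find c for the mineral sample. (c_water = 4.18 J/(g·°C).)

c ≈ 0.908 J/(g·°C)

m_s c (T_s − T_f) = m_water c_water (T_f − T_0):
224·c·(115 − 13.9) = 716·4.18·(13.9 − 7.03)
22646 c = 20561  ⇒  c ≈ 0.9079 J/(g·°C)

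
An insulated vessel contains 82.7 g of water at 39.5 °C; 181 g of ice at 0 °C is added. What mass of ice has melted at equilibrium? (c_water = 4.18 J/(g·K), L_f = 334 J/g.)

m_melted ≈ 40.9 g

Water can give up m c ΔT = 82.7·4.18·39.5 = 13655 J before reaching 0 °C.
Fully melting the ice requires m_ice L_f = 181·334 = 60454 J.
That's not enough to melt it all — equilibrium is at 0 °C with ice remaining.
Mass melted = 13655/334 ≈ 40.88 g.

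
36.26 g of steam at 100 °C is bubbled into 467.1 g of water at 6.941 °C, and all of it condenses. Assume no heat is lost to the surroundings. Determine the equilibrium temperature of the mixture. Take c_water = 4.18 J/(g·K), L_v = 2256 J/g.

T_f ≈ 52.5 °C

Energy balance with sensible and latent terms:
condense steam: −36.26×2256 = −81803; condensed water 100 °C→T: 151.57(T − 100); water warms: 467.1×4.18×(T − 6.941) = 1952.5(T − 6.941)
2104 T = 81803 + 15157 + 13552 = 110511
T ≈ 52.52 °C, under the boiling point, so the assumption holds.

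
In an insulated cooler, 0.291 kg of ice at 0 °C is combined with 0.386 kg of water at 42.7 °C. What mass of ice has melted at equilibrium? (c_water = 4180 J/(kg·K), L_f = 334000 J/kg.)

m_melted ≈ 0.206 kg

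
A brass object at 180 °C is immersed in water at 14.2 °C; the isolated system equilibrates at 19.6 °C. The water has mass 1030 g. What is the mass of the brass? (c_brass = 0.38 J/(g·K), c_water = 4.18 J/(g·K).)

m ≈ 381 g

Heat gained plus heat lost sum to zero:
m×0.38×(19.6 − 180) + 1030×4.18×(19.6 − 14.2) = 0
-60.95 m = -23249
m = -23249/-60.95 ≈ 381.4 g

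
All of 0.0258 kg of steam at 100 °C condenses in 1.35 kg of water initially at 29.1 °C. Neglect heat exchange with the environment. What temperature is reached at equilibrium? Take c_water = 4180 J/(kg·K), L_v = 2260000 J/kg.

T_f ≈ 40.6 °C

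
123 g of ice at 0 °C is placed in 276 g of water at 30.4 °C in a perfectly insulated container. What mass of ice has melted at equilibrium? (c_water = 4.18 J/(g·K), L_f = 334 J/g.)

m_melted ≈ 105 g

Cooling the water to 0 °C releases 276×4.18×30.4 = 35072 J.
To melt every bit of ice: 123×334 = 41082 J.
That's not enough to melt it all — equilibrium is at 0 °C with ice remaining.
Mass melted = 35072/334 ≈ 105 g.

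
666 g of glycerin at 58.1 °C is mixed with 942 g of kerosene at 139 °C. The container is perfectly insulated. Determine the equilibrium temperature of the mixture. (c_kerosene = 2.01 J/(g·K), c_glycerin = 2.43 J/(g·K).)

Conservation of energy gives ΣQ = 0:
942*2.01*(T − 139) + 666*2.43*(T − 58.1) = 0
1893.4(T − 139) + 1618.4(T − 58.1) = 0
3511.8 T = 357213
T = 357213/3511.8 ≈ 101.72 °C

T_f ≈ 101.7 °C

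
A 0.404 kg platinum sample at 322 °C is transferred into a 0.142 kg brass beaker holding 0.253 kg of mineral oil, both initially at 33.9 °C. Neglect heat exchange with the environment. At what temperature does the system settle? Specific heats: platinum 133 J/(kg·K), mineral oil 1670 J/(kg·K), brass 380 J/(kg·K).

T_f ≈ 63.1 °C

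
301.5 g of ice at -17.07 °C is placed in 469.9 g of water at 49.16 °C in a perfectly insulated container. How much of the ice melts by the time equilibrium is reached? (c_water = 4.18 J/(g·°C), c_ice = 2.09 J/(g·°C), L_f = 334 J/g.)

m_melted ≈ 257 g

Heat available from the water dropping to 0 °C: 469.9·4.18·49.16 = 96559 J.
Of that, 301.5·2.09·17.07 = 10756 J goes to bring the ice to 0 °C, leaving 85803 J.
Fully melting the ice requires m_ice L_f = 301.5·334 = 100701 J.
Since 85803 < 100701 J, not all the ice melts; equilibrium is at 0 °C.
Mass melted = 85803/334 ≈ 256.9 g.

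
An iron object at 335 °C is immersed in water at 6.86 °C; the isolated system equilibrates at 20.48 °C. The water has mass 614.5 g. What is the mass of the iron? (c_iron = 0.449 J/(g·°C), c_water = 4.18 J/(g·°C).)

Net heat exchanged in the isolated system is zero:
m×0.449×(20.48 − 335) + 614.5×4.18×(20.48 − 6.86) = 0
-141.22 m = -34984
m = -34984/-141.22 ≈ 247.7 g

m ≈ 248 g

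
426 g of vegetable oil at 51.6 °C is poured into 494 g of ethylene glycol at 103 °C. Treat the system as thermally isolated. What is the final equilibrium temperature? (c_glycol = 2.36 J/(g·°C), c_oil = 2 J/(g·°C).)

T_f ≈ 81.3 °C

Conservation of energy gives ΣQ = 0:
494×2.36×(T − 103) + 426×2×(T − 51.6) = 0
1165.8(T − 103) + 852(T − 51.6) = 0
2017.8 T = 164045
T = 164045 / 2017.8 = 81.3 °C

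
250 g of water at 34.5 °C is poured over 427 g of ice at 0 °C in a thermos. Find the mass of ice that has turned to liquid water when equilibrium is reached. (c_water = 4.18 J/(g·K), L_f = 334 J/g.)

Water can give up m c ΔT = 250·4.18·34.5 = 36052 J before reaching 0 °C.
To melt every bit of ice: 427·334 = 142618 J.
Since 36052 < 142618 J, not all the ice melts; equilibrium is at 0 °C.
m_melt = 36052 / L_f = 107.9 g.

m_melted ≈ 108 g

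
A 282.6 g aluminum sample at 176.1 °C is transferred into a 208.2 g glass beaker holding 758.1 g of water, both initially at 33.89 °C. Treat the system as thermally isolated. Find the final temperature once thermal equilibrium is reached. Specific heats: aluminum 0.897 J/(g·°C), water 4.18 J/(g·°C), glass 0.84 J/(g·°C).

T_f ≈ 43.9 °C

T_f is the heat-capacity-weighted average of the initial temperatures:
T_f = (253.49*176.1 + 3168.9*33.89 + 174.89*33.89) / (253.49 + 3168.9 + 174.89)
    = 157960 / 3597.2 ≈ 43.91 °C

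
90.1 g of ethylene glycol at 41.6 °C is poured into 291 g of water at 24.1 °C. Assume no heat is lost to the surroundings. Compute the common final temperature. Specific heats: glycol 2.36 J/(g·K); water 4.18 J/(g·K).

Heat gained plus heat lost sum to zero:
90.1·2.36·(T − 41.6) + 291·4.18·(T − 24.1) = 0
212.64(T − 41.6) + 1216.4(T − 24.1) = 0
1429 T = 38160
T = 38160 / 1429 = 26.7 °C

T_f ≈ 26.7 °C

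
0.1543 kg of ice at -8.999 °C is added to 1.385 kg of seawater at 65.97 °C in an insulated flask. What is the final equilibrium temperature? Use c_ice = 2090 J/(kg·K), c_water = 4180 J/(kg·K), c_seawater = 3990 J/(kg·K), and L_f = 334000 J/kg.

Let T be the final temperature. ΣQ_i = 0:
ice -8.999→0 °C: 0.1543×2090×8.999 = 2902.1
  latent heat to melt: 0.1543×334000 = 51536
  meltwater 0→T: 0.1543×4180×T = 644.97 T
  seawater cools: 1.385×3990×(T − 65.97) = 5526.1(T − 65.97)
6171.1 T = 364560 − 54438 = 310122
T ≈ 50.25 °C. Since T > 0 °C, the all-ice-melts assumption holds.

T_f ≈ 50.3 °C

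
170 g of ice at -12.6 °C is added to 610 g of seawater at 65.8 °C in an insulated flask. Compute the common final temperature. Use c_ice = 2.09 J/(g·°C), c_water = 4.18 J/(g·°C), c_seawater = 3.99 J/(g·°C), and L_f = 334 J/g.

T_f ≈ 31.4 °C

Setting the total heat transfer to zero:
warm ice to 0 °C: 170·2.09·(0 − (-12.6)) = 4476.8
  fusion: m_ice L_f = 170·334 = 56780
  meltwater 0→T: 170·4.18·T = 710.6 T
  seawater cools: 610·3.99·(T − 65.8) = 2433.9(T − 65.8)
3144.5 T = 160151 − 61257 = 98894
T ≈ 31.45 °C (positive, so assuming full melt was valid).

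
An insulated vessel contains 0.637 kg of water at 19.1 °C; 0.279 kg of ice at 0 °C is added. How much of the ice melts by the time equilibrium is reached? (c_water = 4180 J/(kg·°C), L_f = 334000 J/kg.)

m_melted ≈ 0.152 kg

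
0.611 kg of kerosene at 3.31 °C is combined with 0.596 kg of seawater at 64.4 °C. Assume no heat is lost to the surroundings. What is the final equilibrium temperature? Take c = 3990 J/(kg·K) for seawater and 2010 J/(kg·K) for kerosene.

T_f ≈ 43.6 °C

Conservation of energy gives ΣQ = 0:
0.596·3990·(T − 64.4) + 0.611·2010·(T − 3.31) = 0
2378(T − 64.4) + 1228.1(T − 3.31) = 0
(2378 + 1228.1) T = 2378·64.4 + 1228.1·3.31
T ≈ 43.60 °C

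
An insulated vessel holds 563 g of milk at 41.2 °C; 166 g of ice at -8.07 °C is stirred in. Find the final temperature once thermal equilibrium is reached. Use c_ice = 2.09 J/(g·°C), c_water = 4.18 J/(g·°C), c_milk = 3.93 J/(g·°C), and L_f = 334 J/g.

T_f ≈ 11.3 °C

Conservation of energy gives ΣQ = 0:
warm ice to 0 °C: 166×2.09×(0 − (-8.07)) = 2799.8
  melt ice: 166×334 = 55444
  meltwater 0→T: 166×4.18×T = 693.88 T
  milk: 2212.6(T − 41.2)
2906.5 T = 91159 − 58244 = 32915
T ≈ 11.32 °C. Since T > 0 °C, the all-ice-melts assumption holds.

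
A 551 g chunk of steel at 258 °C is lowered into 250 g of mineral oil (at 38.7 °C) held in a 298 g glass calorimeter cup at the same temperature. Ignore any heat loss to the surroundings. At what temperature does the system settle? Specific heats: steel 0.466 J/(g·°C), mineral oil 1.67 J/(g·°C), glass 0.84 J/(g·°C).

Energy conservation, ΣQ = 0:
551×0.466×(T − 258) + 250×1.67×(T − 38.7) + 298×0.84×(T − 38.7) = 0
924.59 T = 92090
T ≈ 99.60 °C

T_f ≈ 99.6 °C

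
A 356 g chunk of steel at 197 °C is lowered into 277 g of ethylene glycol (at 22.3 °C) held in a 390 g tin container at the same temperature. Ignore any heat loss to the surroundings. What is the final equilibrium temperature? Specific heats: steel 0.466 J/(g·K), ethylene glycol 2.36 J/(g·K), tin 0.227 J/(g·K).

T_f ≈ 54.2 °C

Taking heat into each body as positive, Σ m c ΔT = 0:
356×0.466×(T − 197) + 277×2.36×(T − 22.3) + 390×0.227×(T − 22.3) = 0
165.9(T − 197) + 653.72(T − 22.3) + 88.53(T − 22.3) = 0
908.15 T = 49234
T = 49234/908.15 ≈ 54.21 °C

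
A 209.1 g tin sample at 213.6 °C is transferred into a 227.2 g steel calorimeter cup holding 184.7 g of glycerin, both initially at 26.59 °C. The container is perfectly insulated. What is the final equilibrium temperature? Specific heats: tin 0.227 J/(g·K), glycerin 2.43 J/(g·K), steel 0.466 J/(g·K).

Energy conservation, ΣQ = 0:
209.1·0.227·(T − 213.6) + 184.7·2.43·(T − 26.59) + 227.2·0.466·(T − 26.59) = 0
47.47(T − 213.6) + 448.82(T − 26.59) + 105.88(T − 26.59) = 0
602.16 T = 24888
T = 24888/602.16 ≈ 41.33 °C

T_f ≈ 41.3 °C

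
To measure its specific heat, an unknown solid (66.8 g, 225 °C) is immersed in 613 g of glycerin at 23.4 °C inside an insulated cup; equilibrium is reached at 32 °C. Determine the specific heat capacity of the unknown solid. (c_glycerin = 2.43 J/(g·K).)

c ≈ 0.994 J/(g·K)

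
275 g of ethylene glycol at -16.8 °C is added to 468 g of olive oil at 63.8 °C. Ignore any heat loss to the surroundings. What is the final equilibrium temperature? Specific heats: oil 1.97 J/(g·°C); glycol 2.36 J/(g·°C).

Heat lost by the oil equals heat gained by the glycol:
468*1.97*(63.8 − T) = 275*2.36*(T − (-16.8))
921.96(63.8 − T) = 649(T − (-16.8))
1571 T = 47918  ⇒  T ≈ 30.50 °C

T_f ≈ 30.5 °C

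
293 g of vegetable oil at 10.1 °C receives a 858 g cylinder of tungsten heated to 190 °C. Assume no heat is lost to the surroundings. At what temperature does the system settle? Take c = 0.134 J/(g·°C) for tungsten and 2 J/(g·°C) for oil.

Heat lost by the tungsten equals heat gained by the oil:
858·0.134·(190 − T) = 293·2·(T − 10.1)
114.97(190 − T) = 586(T − 10.1)
700.97 T = 27763  ⇒  T ≈ 39.61 °C

T_f ≈ 39.6 °C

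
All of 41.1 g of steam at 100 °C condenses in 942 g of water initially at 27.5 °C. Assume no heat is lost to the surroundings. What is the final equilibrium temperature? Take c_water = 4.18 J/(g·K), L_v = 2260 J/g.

T_f ≈ 53.1 °C

Energy balance with sensible and latent terms:
steam→water at 100 °C releases m L_v = 41.1×2260 = 92886; condensed water 100 °C→T: 171.8(T − 100); original water: 3937.6(T − 27.5)
4109.4 T = 92886 + 17180 + 108283 = 218349
T ≈ 53.13 °C (< 100 °C, so full condensation is consistent).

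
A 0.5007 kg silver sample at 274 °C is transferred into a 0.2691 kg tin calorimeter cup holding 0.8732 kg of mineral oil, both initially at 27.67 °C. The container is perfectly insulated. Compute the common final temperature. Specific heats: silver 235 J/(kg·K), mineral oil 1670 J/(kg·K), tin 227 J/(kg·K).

T_f ≈ 45.4 °C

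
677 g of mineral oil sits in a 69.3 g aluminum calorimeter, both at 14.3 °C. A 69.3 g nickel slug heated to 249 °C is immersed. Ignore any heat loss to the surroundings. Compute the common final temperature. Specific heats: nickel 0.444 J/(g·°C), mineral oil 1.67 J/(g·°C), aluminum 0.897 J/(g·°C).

T_f ≈ 20.2 °C

Heat gained plus heat lost sum to zero:
69.3·0.444·(T − 249) + 677·1.67·(T − 14.3) + 69.3·0.897·(T − 14.3) = 0
1223.5 T = 24718
T = 24718/1223.5 ≈ 20.20 °C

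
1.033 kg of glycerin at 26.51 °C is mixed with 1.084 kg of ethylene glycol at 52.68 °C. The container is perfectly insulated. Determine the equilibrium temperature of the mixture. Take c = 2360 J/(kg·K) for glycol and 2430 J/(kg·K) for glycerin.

T_f ≈ 39.7 °C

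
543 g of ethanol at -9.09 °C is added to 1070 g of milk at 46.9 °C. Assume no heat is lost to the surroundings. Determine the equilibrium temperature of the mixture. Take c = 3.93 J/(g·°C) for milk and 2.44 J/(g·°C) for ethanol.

Set heat shed by the hot body equal to heat absorbed by the cold body:
1070×3.93×(46.9 − T) = 543×2.44×(T − (-9.09))
4205.1(46.9 − T) = 1324.9(T − (-9.09))
5530 T = 185176  ⇒  T ≈ 33.49 °C

T_f ≈ 33.5 °C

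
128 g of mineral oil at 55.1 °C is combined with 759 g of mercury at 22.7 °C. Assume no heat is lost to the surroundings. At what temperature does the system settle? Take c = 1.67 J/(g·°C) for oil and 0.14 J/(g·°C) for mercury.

T_f ≈ 44.3 °C

With ΣQ=0 the equilibrium temperature is the m·c-weighted mean:
T_f = (213.76·55.1 + 106.26·22.7) / (213.76 + 106.26)
    = 14190 / 320.02 ≈ 44.34 °C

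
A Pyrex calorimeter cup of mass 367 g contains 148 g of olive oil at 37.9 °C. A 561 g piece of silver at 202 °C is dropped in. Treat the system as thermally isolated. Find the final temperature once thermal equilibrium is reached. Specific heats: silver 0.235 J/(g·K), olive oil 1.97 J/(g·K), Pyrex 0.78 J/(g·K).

T_f ≈ 68.4 °C

Heat gained plus heat lost sum to zero:
561·0.235·(T − 202) + 148·1.97·(T − 37.9) + 367·0.78·(T − 37.9) = 0
131.83(T − 202) + 291.56(T − 37.9) + 286.26(T − 37.9) = 0
(131.83 + 291.56 + 286.26) T = 131.83·202 + 291.56·37.9 + 286.26·37.9
T = 48530 / 709.65 = 68.4 °C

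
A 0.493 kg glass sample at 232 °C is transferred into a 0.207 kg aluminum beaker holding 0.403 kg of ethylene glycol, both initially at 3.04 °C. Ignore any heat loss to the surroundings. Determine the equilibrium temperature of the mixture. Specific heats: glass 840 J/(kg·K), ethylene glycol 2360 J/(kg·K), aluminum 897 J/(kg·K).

T_f ≈ 64.2 °C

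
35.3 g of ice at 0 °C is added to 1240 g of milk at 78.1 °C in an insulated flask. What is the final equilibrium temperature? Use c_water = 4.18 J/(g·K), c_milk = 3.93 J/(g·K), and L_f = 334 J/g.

Let T be the final temperature. ΣQ_i = 0:
fusion: m_ice L_f = 35.3×334 = 11790
  meltwater 0→T: 35.3×4.18×T = 147.55 T
  milk cools: 1240×3.93×(T − 78.1) = 4873.2(T − 78.1)
5020.8 T = 380597 − 11790 = 368807
T ≈ 73.46 °C (positive, so assuming full melt was valid).

T_f ≈ 73.5 °C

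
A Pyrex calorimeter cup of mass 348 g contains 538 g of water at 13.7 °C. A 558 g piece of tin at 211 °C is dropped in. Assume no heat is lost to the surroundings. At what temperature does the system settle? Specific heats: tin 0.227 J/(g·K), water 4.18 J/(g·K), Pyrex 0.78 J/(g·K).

With ΣQ=0 the equilibrium temperature is the m·c-weighted mean:
T_f = (126.67·211 + 2248.8·13.7 + 271.44·13.7) / (126.67 + 2248.8 + 271.44)
    = 61254 / 2646.9 ≈ 23.14 °C

T_f ≈ 23.1 °C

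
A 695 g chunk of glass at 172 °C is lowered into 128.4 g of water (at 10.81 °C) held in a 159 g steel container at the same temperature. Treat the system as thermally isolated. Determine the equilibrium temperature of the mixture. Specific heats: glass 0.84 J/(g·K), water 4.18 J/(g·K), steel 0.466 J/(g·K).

T_f is the heat-capacity-weighted average of the initial temperatures:
T_f = (583.8·172 + 536.71·10.81 + 74.09·10.81) / (583.8 + 536.71 + 74.09)
    = 107016 / 1194.6 ≈ 89.58 °C

T_f ≈ 89.6 °C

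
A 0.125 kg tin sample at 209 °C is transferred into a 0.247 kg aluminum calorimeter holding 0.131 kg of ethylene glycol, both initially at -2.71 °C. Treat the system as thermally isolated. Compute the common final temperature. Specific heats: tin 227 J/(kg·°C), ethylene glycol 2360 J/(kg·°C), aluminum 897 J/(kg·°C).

T_f ≈ 8.0 °C

Let T be the final temperature. ΣQ_i = 0:
0.125·227·(T − 209) + 0.131·2360·(T − (-2.71)) + 0.247·897·(T − (-2.71)) = 0
559.09 T = 4492.1
T = 4492.1 / 559.09 = 8.03 °C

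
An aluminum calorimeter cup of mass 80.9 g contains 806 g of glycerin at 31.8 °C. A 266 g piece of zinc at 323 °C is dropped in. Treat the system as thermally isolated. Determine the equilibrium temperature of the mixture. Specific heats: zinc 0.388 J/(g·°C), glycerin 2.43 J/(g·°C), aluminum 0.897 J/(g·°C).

T_f ≈ 45.9 °C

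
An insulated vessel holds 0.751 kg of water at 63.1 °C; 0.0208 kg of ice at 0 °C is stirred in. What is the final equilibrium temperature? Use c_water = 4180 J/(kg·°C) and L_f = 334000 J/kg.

T_f ≈ 59.2 °C

Heat gained plus heat lost sum to zero:
melt ice: 0.0208·334000 = 6947.2
  meltwater 0→T: 0.0208·4180·T = 86.94 T
  water cools: 0.751·4180·(T − 63.1) = 3139.2(T − 63.1)
3226.1 T = 198082 − 6947.2 = 191135
T ≈ 59.25 °C. Since T > 0 °C, the all-ice-melts assumption holds.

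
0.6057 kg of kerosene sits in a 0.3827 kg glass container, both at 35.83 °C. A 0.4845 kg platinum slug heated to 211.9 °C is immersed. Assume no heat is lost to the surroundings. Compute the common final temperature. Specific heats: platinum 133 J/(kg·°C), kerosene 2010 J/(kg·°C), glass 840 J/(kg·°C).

Let T be the final temperature. ΣQ_i = 0:
0.4845*133*(T − 211.9) + 0.6057*2010*(T − 35.83) + 0.3827*840*(T − 35.83) = 0
64.44(T − 211.9) + 1217.5(T − 35.83) + 321.47(T − 35.83) = 0
(64.44 + 1217.5 + 321.47) T = 64.44*211.9 + 1217.5*35.83 + 321.47*35.83
T = 68794 / 1603.4 = 42.9 °C

T_f ≈ 42.9 °C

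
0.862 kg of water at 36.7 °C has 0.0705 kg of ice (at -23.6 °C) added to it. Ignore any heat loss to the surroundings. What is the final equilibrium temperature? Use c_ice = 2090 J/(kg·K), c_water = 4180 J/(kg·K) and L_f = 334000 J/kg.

T_f ≈ 27.0 °C

Sum of m c ΔT and latent-heat terms is zero:
ice -23.6→0 °C: 0.0705×2090×23.6 = 3477.3
  latent heat to melt: 0.0705×334000 = 23547
  meltwater 0→T: 0.0705×4180×T = 294.69 T
  water: 3603.2(T − 36.7)
3897.8 T = 132236 − 27024 = 105212
T ≈ 26.99 °C. Since T > 0 °C, the all-ice-melts assumption holds.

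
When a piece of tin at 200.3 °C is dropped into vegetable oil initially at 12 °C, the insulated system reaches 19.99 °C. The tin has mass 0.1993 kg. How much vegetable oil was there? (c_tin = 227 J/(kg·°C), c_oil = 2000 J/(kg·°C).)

m ≈ 0.51 kg

Net heat exchanged in the isolated system is zero:
0.1993×227×(19.99 − 200.3) + m×2000×(19.99 − 12) = 0
15980 m = 8157.4
m = 8157.4/15980 ≈ 0.5105 kg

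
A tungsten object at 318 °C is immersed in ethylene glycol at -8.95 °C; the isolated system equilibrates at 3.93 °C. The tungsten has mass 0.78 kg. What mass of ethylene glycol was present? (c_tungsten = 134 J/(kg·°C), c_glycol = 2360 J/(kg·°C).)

|Q_tungsten| = |Q_glycol|:
0.78×134×(318 − 3.93) = m×2360×(3.93 − (-8.95))
30397 m = 32827  ⇒  m ≈ 1.08 kg

m ≈ 1.08 kg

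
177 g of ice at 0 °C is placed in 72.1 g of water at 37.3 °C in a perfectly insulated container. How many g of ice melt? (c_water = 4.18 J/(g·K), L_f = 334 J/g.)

m_melted ≈ 33.7 g

Heat available from the water dropping to 0 °C: 72.1·4.18·37.3 = 11241 J.
To melt every bit of ice: 177·334 = 59118 J.
Since 11241 < 59118 J, not all the ice melts; equilibrium is at 0 °C.
m_melted·334 = 11241  ⇒  m_melted ≈ 33.66 g.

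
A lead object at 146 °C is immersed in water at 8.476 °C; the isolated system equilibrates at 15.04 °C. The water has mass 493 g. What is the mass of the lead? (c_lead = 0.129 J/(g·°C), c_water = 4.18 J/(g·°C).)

Heat lost by the lead = heat gained by the water:
m·0.129·(146 − 15.04) = 493·4.18·(15.04 − 8.476)
16.89 m = 13527  ⇒  m ≈ 800.7 g

m ≈ 801 g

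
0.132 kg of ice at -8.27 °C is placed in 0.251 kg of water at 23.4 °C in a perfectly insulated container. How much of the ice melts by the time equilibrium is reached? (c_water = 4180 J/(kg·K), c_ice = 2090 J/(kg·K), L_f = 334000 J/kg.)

m_melted ≈ 0.0667 kg

Water can give up m c ΔT = 0.251×4180×23.4 = 24551 J before reaching 0 °C.
Warming the ice to 0 °C takes 0.132×2090×8.27 = 2281.5 J, leaving 22269 J for melting.
To melt every bit of ice: 0.132×334000 = 44088 J.
22269 J < 44088 J, so only part of the ice melts and the system sits at 0 °C.
m_melt = 22269 / L_f = 0.06667 kg.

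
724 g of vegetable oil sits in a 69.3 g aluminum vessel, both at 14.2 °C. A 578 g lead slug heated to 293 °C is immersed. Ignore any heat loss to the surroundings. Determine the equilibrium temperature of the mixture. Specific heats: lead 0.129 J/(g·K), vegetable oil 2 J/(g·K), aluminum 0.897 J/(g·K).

Let T be the final temperature. ΣQ_i = 0:
578*0.129*(T − 293) + 724*2*(T − 14.2) + 69.3*0.897*(T − 14.2) = 0
74.56(T − 293) + 1448(T − 14.2) + 62.16(T − 14.2) = 0
(74.56 + 1448 + 62.16) T = 74.56*293 + 1448*14.2 + 62.16*14.2
T = 43291 / 1584.7 = 27.3 °C

T_f ≈ 27.3 °C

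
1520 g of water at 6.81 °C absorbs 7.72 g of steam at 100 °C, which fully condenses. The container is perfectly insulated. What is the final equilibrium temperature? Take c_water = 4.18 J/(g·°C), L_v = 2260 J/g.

T_f ≈ 10.0 °C

Let T be the final temperature. ΣQ_i = 0:
steam→water at 100 °C releases m L_v = 7.72·2260 = 17447
  condensed water 100 °C→T: 32.27(T − 100)
  original water: 6353.6(T − 6.81)
6385.9 T = 17447 + 3227 + 43268 = 63942
T ≈ 10.01 °C, under the boiling point, so the assumption holds.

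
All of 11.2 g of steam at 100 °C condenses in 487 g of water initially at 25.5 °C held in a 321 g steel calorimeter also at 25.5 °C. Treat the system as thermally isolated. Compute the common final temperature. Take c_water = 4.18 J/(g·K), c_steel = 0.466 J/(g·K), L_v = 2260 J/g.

T_f ≈ 38.4 °C

Conservation of energy gives ΣQ = 0:
condense steam: −11.2·2260 = −25312; condensed water 100 °C→T: 46.82(T − 100); water warms: 487·4.18·(T − 25.5) = 2035.7(T − 25.5); steel cup: 321·0.466·(T − 25.5) = 149.59(T − 25.5)
2232.1 T = 25312 + 4681.6 + 55724 = 85717
T ≈ 38.40 °C (< 100 °C, so full condensation is consistent).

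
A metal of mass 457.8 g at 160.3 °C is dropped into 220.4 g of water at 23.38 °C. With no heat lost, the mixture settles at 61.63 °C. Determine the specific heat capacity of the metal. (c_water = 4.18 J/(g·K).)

c ≈ 0.78 J/(g·K)

m_s c (T_s − T_f) = m_water c_water (T_f − T_0):
457.8×c×(160.3 − 61.63) = 220.4×4.18×(61.63 − 23.38)
45171 c = 35239  ⇒  c ≈ 0.7801 J/(g·K)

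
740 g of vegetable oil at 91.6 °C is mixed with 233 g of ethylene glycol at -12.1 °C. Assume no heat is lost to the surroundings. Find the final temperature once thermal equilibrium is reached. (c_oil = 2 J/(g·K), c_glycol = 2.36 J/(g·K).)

Heat gained plus heat lost sum to zero:
740*2*(T − 91.6) + 233*2.36*(T − (-12.1)) = 0
1480(T − 91.6) + 549.88(T − (-12.1)) = 0
2029.9 T = 128914
T = 128914 / 2029.9 = 63.5 °C

T_f ≈ 63.5 °C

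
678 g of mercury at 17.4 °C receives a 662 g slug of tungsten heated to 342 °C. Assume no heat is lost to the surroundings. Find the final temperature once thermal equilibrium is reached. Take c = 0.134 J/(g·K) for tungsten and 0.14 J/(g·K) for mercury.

T_f = Σ m_i c_i T_i / Σ m_i c_i:
T_f = (88.71*342 + 94.92*17.4) / (88.71 + 94.92)
    = 31990 / 183.63 ≈ 174.21 °C

T_f ≈ 174.2 °C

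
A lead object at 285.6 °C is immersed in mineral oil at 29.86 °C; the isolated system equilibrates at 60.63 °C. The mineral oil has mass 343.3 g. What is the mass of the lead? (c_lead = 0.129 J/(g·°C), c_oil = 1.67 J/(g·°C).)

m ≈ 608 g

Conservation of energy gives ΣQ = 0:
m×0.129×(60.63 − 285.6) + 343.3×1.67×(60.63 − 29.86) = 0
-29.02 m = -17641
m = -17641/-29.02 ≈ 607.9 g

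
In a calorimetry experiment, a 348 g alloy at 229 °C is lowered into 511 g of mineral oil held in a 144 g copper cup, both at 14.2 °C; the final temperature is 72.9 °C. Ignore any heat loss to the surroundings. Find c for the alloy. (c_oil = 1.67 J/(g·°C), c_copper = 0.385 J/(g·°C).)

c ≈ 0.982 J/(g·°C)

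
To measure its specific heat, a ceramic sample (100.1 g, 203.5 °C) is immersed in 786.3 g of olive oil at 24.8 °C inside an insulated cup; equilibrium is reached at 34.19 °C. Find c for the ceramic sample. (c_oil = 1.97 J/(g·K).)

c ≈ 0.858 J/(g·K)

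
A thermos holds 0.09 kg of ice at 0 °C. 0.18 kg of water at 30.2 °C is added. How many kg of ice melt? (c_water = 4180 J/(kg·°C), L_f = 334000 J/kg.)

Heat available from the water dropping to 0 °C: 0.18·4180·30.2 = 22722 J.
Melting all 0.09 kg of ice would need 0.09·334000 = 30060 J.
Since 22722 < 30060 J, not all the ice melts; equilibrium is at 0 °C.
Mass melted = 22722/334000 ≈ 0.06803 kg.

m_melted ≈ 0.068 kg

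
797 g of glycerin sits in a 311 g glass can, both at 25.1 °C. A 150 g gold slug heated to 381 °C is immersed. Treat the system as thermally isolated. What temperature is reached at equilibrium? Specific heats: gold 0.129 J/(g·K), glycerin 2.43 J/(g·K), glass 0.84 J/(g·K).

T_f ≈ 28.2 °C

Conservation of energy gives ΣQ = 0:
150*0.129*(T − 381) + 797*2.43*(T − 25.1) + 311*0.84*(T − 25.1) = 0
19.35(T − 381) + 1936.7(T − 25.1) + 261.24(T − 25.1) = 0
2217.3 T = 62541
T = 62541/2217.3 ≈ 28.21 °C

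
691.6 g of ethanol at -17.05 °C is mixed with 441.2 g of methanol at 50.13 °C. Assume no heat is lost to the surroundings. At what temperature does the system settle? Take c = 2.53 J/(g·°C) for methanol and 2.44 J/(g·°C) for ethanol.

T_f ≈ 9.7 °C

Let T be the final temperature. ΣQ_i = 0:
441.2·2.53·(T − 50.13) + 691.6·2.44·(T − (-17.05)) = 0
1116.2(T − 50.13) + 1687.5(T − (-17.05)) = 0
(1116.2 + 1687.5) T = 1116.2·50.13 + 1687.5·(-17.05)
T = 27185/2803.7 ≈ 9.70 °C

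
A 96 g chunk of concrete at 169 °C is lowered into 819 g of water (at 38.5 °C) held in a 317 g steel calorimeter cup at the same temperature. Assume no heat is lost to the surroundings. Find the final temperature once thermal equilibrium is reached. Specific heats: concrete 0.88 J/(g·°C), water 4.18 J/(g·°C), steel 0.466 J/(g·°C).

T_f ≈ 41.5 °C

T_f = Σ m_i c_i T_i / Σ m_i c_i:
T_f = (84.48*169 + 3423.4*38.5 + 147.72*38.5) / (84.48 + 3423.4 + 147.72)
    = 151766 / 3655.6 ≈ 41.52 °C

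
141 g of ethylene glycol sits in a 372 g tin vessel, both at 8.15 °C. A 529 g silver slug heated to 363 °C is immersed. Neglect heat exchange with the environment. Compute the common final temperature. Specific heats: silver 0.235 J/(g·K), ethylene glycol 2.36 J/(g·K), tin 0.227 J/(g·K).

T_f ≈ 89.6 °C

T_f = Σ m_i c_i T_i / Σ m_i c_i:
T_f = (124.31*363 + 332.76*8.15 + 84.44*8.15) / (124.31 + 332.76 + 84.44)
    = 48527 / 541.52 ≈ 89.61 °C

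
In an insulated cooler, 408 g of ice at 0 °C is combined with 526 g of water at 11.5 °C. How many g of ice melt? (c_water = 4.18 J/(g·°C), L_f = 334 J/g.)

m_melted ≈ 75.7 g

Water can give up m c ΔT = 526·4.18·11.5 = 25285 J before reaching 0 °C.
Fully melting the ice requires m_ice L_f = 408·334 = 136272 J.
That's not enough to melt it all — equilibrium is at 0 °C with ice remaining.
m_melted·334 = 25285  ⇒  m_melted ≈ 75.7 g.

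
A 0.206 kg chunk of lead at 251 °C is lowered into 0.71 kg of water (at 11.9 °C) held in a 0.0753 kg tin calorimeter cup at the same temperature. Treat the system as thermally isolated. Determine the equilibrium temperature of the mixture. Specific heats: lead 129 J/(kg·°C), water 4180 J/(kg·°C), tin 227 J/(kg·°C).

T_f ≈ 14.0 °C

Conservation of energy gives ΣQ = 0:
0.206*129*(T − 251) + 0.71*4180*(T − 11.9) + 0.0753*227*(T − 11.9) = 0
26.57(T − 251) + 2967.8(T − 11.9) + 17.09(T − 11.9) = 0
(26.57 + 2967.8 + 17.09) T = 26.57*251 + 2967.8*11.9 + 17.09*11.9
T ≈ 14.01 °C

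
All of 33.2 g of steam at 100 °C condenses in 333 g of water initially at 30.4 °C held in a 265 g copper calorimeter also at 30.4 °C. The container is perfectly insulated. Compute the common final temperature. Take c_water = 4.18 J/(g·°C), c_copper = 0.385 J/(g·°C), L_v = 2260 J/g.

T_f ≈ 82.3 °C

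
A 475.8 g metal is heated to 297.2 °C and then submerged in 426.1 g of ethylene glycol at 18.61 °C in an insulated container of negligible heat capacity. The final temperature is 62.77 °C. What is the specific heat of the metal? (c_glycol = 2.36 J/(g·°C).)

c ≈ 0.398 J/(g·°C)

Heat lost by the metal = heat gained by the glycol:
475.8·c·(297.2 − 62.77) = 426.1·2.36·(62.77 − 18.61)
111542 c = 44407  ⇒  c ≈ 0.3981 J/(g·°C)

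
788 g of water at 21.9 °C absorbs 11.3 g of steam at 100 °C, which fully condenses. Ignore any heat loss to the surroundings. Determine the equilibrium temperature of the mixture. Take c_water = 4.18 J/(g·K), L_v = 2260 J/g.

Let T be the final temperature. ΣQ_i = 0:
steam→water at 100 °C releases m L_v = 11.3×2260 = 25538
  condensed water 100 °C→T: 47.23(T − 100)
  water warms: 788×4.18×(T − 21.9) = 3293.8(T − 21.9)
3341.1 T = 25538 + 4723.4 + 72135 = 102396
T ≈ 30.65 °C (< 100 °C, so full condensation is consistent).

T_f ≈ 30.6 °C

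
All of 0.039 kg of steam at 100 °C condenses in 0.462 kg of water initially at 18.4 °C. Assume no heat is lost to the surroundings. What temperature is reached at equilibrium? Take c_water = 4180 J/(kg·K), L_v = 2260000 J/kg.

T_f ≈ 66.8 °C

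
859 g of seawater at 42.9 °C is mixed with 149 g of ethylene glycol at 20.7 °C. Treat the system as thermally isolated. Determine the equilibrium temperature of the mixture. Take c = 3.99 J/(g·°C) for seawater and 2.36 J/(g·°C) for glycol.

T_f ≈ 40.8 °C

Heat lost by the seawater equals heat gained by the glycol:
859*3.99*(42.9 − T) = 149*2.36*(T − 20.7)
3427.4(42.9 − T) = 351.64(T − 20.7)
3779.1 T = 154315  ⇒  T ≈ 40.83 °C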